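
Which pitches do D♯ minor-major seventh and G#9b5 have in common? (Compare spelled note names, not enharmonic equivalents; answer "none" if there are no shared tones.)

F# – A#

D♯ minor-major seventh = D#, F#, A#, C##.
G#9b5 = G#, B#, D, F#, A#.
Shared: F#, A#.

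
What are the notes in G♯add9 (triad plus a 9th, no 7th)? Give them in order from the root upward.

G♯add9 is an added-ninth built on G#.
G# — root
B# — major 3rd
D# — perfect 5th
A# — major 9th

G# – B# – D# – A#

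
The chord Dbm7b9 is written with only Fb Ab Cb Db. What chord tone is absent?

Ebb

Dbm7b9 = Db, Fb, Ab, Cb, Ebb. The voicing lacks the 9th (minor 9th), Ebb.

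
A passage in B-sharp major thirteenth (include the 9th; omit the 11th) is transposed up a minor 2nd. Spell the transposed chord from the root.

C♯, E♯, G♯, B♯, D♯, A♯

B♯ up a minor 2nd → C♯. New chord: C♯ major thirteenth.
root → C♯
3rd (major 3rd) → E♯
5th (perfect 5th) → G♯
7th (major 7th) → B♯
9th (major 9th) → D♯
13th (major 13th) → A♯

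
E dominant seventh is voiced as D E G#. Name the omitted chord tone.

B

E dominant seventh = E, G#, B, D. The voicing lacks the 5th (perfect 5th), B.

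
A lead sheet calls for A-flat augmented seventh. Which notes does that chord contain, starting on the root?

A-flat augmented seventh: augmented seventh on Ab.
- root: Ab
- major 3rd: C
- augmented 5th: E
- minor 7th: Gb

Ab – C – E – Gb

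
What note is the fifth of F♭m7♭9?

Cb

F♭m7♭9 is built on Fb; its 5th is a perfect 5th above the root.
A fifth above F uses the letter C, and the perfect 5th above Fb is Cb.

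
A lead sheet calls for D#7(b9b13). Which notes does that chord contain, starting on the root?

D#7(b9b13): dominant seventh flat nine flat thirteen on D#.
root → D#
3rd (major 3rd) → F##
5th (perfect 5th) → A#
7th (minor 7th) → C#
9th (minor 9th) → E
13th (minor 13th) → B

D#, F##, A#, C#, E, B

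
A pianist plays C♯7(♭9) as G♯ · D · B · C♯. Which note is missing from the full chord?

E♯

C♯7(♭9) = C♯, E♯, G♯, B, D. The voicing lacks the 3rd (major 3rd), E♯.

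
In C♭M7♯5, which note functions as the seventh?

C♭M7♯5 is built on Cb; its 7th is a major 7th above the root.
A seventh above C uses the letter B, and the major 7th above Cb is Bb.

Bb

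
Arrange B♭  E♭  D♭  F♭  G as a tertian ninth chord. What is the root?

E♭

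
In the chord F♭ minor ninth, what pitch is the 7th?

Ebb

Root of F♭ minor ninth = Fb. The 7th is a minor 7th: Fb up a minor 7th → Ebb.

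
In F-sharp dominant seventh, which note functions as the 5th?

F-sharp dominant seventh is built on F#; its 5th is a perfect 5th above the root.
A fifth above F uses the letter C, and the perfect 5th above F# is C#.

C#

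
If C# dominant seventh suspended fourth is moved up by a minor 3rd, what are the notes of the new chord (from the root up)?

A minor 3rd up from C-sharp is E, so the new chord is E dominant seventh suspended fourth.
root → E
4th (perfect 4th) → A
5th (perfect 5th) → B
7th (minor 7th) → D

E, A, B, D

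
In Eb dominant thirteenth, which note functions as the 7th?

D-flat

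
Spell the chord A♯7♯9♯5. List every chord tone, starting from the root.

A#, C##, E##, G#, B##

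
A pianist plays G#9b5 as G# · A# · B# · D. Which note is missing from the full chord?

G#9b5 = G#, B#, D, F#, A#. The voicing lacks the 7th (minor 7th), F#.

F#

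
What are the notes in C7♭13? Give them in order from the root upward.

C, E, G, Bb, Ab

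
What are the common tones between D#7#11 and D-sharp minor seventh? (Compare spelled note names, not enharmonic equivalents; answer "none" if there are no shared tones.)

D#7#11: D♯ F𝄪 A♯ C♯ G𝄪
D-sharp minor seventh: D♯ F♯ A♯ C♯
Common to both → D♯, A♯, C♯.

D♯ A♯ C♯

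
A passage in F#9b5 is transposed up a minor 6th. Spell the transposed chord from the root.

Transposed root: F# → D (minor 6th up). So we spell D dominant ninth flat five:
root → D
3rd (major 3rd) → F#
5th (diminished 5th) → Ab
7th (minor 7th) → C
9th (major 9th) → E

D, F#, Ab, C, E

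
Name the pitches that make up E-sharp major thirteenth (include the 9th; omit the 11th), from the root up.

E-sharp, G-double-sharp, B-sharp, D-double-sharp, F-double-sharp, C-double-sharp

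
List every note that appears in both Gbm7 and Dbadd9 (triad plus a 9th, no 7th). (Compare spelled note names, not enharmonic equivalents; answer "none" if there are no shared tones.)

Db

Gbm7: Gb Bbb Db Fb
Dbadd9: Db F Ab Eb
Common to both → Db.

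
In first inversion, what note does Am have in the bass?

C

Am in root position is A–C–E.
First inversion places the third in the bass, which is C.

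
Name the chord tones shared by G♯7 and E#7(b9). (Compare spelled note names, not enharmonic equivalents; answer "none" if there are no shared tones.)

B♯, D♯, F♯

G♯7: G♯ B♯ D♯ F♯
E#7(b9): E♯ G𝄪 B♯ D♯ F♯
Common to both → B♯, D♯, F♯.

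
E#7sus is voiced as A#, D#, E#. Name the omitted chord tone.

B#

The full E#7sus chord is E#, A#, B#, D#.
Comparing with the voicing, the perfect 5th (5th) — B# — is absent.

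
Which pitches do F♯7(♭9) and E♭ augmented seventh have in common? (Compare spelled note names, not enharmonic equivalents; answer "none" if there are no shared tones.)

G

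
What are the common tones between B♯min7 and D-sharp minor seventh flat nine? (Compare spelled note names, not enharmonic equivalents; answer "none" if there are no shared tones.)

D# A#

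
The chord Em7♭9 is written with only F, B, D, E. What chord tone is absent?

G

The full Em7♭9 chord is E, G, B, D, F.
Comparing with the voicing, the minor 3rd (3rd) — G — is absent.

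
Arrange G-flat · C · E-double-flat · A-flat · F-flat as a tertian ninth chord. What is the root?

F-flat

Arranged so that each adjacent pair is a third by letter name: F-flat – A-flat – C – E-double-flat – G-flat.
The bottom of that stack, F-flat, is the root (this is F-flat dominant ninth sharp five).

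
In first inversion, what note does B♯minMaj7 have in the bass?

D#

B♯minMaj7 in root position is B#–D#–F##–A##.
First inversion places the third in the bass, which is D#.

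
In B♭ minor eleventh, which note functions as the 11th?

Root of B♭ minor eleventh = B-flat. The 11th is a perfect 11th: B-flat up a perfect 11th → E-flat.

E-flat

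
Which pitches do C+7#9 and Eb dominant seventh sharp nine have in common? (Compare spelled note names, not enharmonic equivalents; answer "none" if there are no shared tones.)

Bb

C+7#9 = C, E, G#, Bb, D#.
Eb dominant seventh sharp nine = Eb, G, Bb, Db, F#.
Shared: Bb.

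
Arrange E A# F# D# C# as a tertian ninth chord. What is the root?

D#

Arranged so that each adjacent pair is a third by letter name: D# – F# – A# – C# – E.
The bottom of that stack, D#, is the root (this is D# minor seventh flat nine).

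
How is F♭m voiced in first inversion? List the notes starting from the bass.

F♭m = Fb–Abb–Cb; first inversion → third (Abb) lowest.

Abb  Cb  Fb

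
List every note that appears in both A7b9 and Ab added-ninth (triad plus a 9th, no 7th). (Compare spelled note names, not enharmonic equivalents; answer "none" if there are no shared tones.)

Bb

A7b9: A C# E G Bb
Ab added-ninth: Ab C Eb Bb
Common to both → Bb.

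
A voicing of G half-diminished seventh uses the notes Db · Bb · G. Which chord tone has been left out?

G half-diminished seventh = G, Bb, Db, F. The voicing lacks the 7th (minor 7th), F.

F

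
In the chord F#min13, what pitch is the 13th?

D#

Root of F#min13 = F#. The 13th is a major 13th: F# up a major 13th → D#.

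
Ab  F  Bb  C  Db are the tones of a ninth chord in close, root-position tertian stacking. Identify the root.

Bb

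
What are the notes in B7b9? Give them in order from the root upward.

B, D#, F#, A, C

B7b9: dominant seventh flat nine on B.
root → B
3rd (major 3rd) → D#
5th (perfect 5th) → F#
7th (minor 7th) → A
9th (minor 9th) → C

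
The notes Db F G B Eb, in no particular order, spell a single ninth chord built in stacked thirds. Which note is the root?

Arranged so that each adjacent pair is a third by letter name: Eb – G – B – Db – F.
The bottom of that stack, Eb, is the root (this is Eb dominant ninth sharp five).

Eb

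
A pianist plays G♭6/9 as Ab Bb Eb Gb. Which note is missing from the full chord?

The full G♭6/9 chord is Gb, Bb, Db, Eb, Ab.
Comparing with the voicing, the perfect 5th (5th) — Db — is absent.

Db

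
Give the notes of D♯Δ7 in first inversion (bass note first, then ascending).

F𝄪, A♯, C𝄪, D♯

In root position, D♯Δ7 is D♯–F𝄪–A♯–C𝄪.
First inversion puts the third (F𝄪) in the bass.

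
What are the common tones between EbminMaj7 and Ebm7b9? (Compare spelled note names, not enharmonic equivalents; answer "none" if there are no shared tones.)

Eb Gb Bb

EbminMaj7 = Eb, Gb, Bb, D.
Ebm7b9 = Eb, Gb, Bb, Db, Fb.
Shared: Eb, Gb, Bb.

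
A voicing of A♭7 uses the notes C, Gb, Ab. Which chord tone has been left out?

A♭7 = Ab, C, Eb, Gb. The voicing lacks the 5th (perfect 5th), Eb.

Eb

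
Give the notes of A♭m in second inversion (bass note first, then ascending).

A♭m = A♭–C♭–E♭; second inversion → fifth (E♭) lowest.

E♭ A♭ C♭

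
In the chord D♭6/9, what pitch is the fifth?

D♭6/9 is built on Db; its 5th is a perfect 5th above the root.
A fifth above D uses the letter A, and the perfect 5th above Db is Ab.

Ab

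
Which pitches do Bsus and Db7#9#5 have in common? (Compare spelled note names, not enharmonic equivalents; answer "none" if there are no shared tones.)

E

Bsus: B E F#
Db7#9#5: Db F A Cb E
Common to both → E.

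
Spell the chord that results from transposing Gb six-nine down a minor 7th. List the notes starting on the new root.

Gb down a minor 7th → Ab. New chord: Ab six-nine.
root → Ab
3rd (major 3rd) → C
5th (perfect 5th) → Eb
6th (major 6th) → F
9th (major 9th) → Bb

Ab C Eb F Bb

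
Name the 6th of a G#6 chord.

E#

Root of G#6 = G#. The 6th is a major 6th: G# up a major 6th → E#.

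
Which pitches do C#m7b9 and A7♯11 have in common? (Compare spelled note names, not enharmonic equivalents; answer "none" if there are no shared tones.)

C#m7b9 = C#, E, G#, B, D.
A7♯11 = A, C#, E, G, D#.
Shared: C#, E.

C# E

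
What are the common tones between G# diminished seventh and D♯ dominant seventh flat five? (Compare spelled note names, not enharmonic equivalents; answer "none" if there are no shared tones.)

G# diminished seventh: G-sharp B D F
D♯ dominant seventh flat five: D-sharp F-double-sharp A C-sharp
Common to both → none.

none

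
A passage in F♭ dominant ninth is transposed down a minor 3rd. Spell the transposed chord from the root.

A minor 3rd down from Fb is Db, so the new chord is Db dominant ninth.
- root: Db
- major 3rd: F
- perfect 5th: Ab
- minor 7th: Cb
- major 9th: Eb

Db F Ab Cb Eb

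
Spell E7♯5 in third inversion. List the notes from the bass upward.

D E G♯ B♯

E7♯5 = E–G♯–B♯–D; third inversion → seventh (D) lowest.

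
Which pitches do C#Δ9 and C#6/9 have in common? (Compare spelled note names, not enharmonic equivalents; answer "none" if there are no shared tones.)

C#Δ9 = C♯, E♯, G♯, B♯, D♯.
C#6/9 = C♯, E♯, G♯, A♯, D♯.
Shared: C♯, E♯, G♯, D♯.

C♯  E♯  G♯  D♯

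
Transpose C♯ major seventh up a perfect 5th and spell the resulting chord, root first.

Transposed root: C# → G# (perfect 5th up). So we spell G# major seventh:
G# — root
B# — major 3rd
D# — perfect 5th
F## — major 7th

G#, B#, D#, F##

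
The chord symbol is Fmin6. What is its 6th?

Fmin6 is built on F; its 6th is a major 6th above the root.
A sixth above F uses the letter D, and the major 6th above F is D.

D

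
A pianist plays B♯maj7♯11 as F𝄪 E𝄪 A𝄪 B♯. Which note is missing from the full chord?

B♯maj7♯11 = B♯, D𝄪, F𝄪, A𝄪, E𝄪. The voicing lacks the 3rd (major 3rd), D𝄪.

D𝄪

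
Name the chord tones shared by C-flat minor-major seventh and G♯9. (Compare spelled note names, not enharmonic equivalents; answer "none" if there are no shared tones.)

none

C-flat minor-major seventh = Cb, Ebb, Gb, Bb.
G♯9 = G#, B#, D#, F#, A#.
Shared: none.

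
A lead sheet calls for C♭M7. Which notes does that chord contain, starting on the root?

C♭ E♭ G♭ B♭

C♭M7 is a major seventh built on C♭.
C♭ — root
E♭ — major 3rd
G♭ — perfect 5th
B♭ — major 7th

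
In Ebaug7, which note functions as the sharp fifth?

Root of Ebaug7 = Eb. The 5th is an augmented 5th: Eb up an augmented 5th → B.

B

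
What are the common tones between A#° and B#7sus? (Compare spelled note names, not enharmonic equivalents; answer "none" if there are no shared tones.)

A#° = A#, C#, E.
B#7sus = B#, E#, F##, A#.
Shared: A#.

A#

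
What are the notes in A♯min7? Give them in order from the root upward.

A#, C#, E#, G#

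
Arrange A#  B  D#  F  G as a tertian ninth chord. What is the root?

G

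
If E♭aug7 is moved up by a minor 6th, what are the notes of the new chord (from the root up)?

Cb, Eb, G, Bbb

A minor 6th up from Eb is Cb, so the new chord is Cb augmented seventh.
Cb — root
Eb — major 3rd
G — augmented 5th
Bbb — minor 7th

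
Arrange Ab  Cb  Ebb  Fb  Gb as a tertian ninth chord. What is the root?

Stacking in thirds gives Fb – Ab – Cb – Ebb – Gb, so Fb is the root — Fb dominant ninth.

Fb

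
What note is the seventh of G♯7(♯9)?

F♯

Root of G♯7(♯9) = G♯. The 7th is a minor 7th: G♯ up a minor 7th → F♯.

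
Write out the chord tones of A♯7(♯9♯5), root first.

Root A#, quality dominant seventh sharp nine sharp five:
- root: A#
- major 3rd: C##
- augmented 5th: E##
- minor 7th: G#
- augmented 9th: B##

A#, C##, E##, G#, B##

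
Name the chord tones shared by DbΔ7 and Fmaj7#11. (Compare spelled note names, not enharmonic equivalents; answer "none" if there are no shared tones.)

F  C

DbΔ7 = Db, F, Ab, C.
Fmaj7#11 = F, A, C, E, B.
Shared: F, C.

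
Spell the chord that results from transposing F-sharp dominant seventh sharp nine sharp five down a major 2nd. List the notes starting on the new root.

E, G#, B#, D, F##

F# down a major 2nd → E. New chord: E dominant seventh sharp nine sharp five.
Root: E
Major 3rd (3rd): G#
Augmented 5th (5th): B#
Minor 7th (7th): D
Augmented 9th (9th): F##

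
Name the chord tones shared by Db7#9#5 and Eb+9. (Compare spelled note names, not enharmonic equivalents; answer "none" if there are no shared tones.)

Db F

Db7#9#5 = Db, F, A, Cb, E.
Eb+9 = Eb, G, B, Db, F.
Shared: Db, F.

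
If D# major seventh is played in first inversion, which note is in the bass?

F##

D# major seventh in root position is D#–F##–A#–C##.
First inversion places the third in the bass, which is F##.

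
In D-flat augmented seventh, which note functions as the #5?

A

D-flat augmented seventh is built on D-flat; its 5th is an augmented 5th above the root.
A fifth above D uses the letter A, and the augmented 5th above D-flat is A.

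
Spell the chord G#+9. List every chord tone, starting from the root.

G#, B#, D##, F#, A#

Root G#, quality dominant ninth sharp five:
G# — root
B# — major 3rd
D## — augmented 5th
F# — minor 7th
A# — major 9th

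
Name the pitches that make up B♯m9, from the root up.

B#, D#, F##, A#, C##

B♯m9: minor ninth on B#.
B# — root
D# — minor 3rd
F## — perfect 5th
A# — minor 7th
C## — major 9th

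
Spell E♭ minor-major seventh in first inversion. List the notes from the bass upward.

E♭ minor-major seventh = E-flat–G-flat–B-flat–D; first inversion → third (G-flat) lowest.

G-flat B-flat D E-flat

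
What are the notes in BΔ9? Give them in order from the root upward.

BΔ9 is a major ninth built on B.
B — root
D# — major 3rd
F# — perfect 5th
A# — major 7th
C# — major 9th

B  D#  F#  A#  C#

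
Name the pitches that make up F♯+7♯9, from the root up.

F♯+7♯9 is a dominant seventh sharp nine sharp five built on F#.
F# — root
A# — major 3rd
C## — augmented 5th
E — minor 7th
G## — augmented 9th

F# A# C## E G##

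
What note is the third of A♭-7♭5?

Root of A♭-7♭5 = Ab. The 3rd is a minor 3rd: Ab up a minor 3rd → Cb.

Cb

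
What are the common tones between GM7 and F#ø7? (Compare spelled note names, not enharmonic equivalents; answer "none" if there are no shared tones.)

GM7: G B D F♯
F#ø7: F♯ A C E
Common to both → F♯.

F♯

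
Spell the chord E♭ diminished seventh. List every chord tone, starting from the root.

E-flat – G-flat – B-double-flat – D-double-flat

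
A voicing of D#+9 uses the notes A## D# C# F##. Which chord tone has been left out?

E#

The full D#+9 chord is D#, F##, A##, C#, E#.
Comparing with the voicing, the major 9th (9th) — E# — is absent.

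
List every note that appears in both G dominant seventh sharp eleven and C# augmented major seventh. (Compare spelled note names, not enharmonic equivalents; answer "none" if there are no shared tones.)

C-sharp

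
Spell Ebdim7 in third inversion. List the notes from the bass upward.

D𝄫 – E♭ – G♭ – B𝄫

In root position, Ebdim7 is E♭–G♭–B𝄫–D𝄫.
Third inversion puts the seventh (D𝄫) in the bass.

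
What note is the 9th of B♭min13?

C

B♭min13 is built on Bb; its 9th is a major 9th above the root.
A second above B uses the letter C, and the major 9th above Bb is C.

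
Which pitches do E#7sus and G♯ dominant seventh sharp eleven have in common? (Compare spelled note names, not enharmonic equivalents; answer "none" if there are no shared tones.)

B# D#

E#7sus = E#, A#, B#, D#.
G♯ dominant seventh sharp eleven = G#, B#, D#, F#, C##.
Shared: B#, D#.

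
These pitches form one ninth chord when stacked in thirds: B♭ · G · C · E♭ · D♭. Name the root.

C

Stacking in thirds gives C – E♭ – G – B♭ – D♭, so C is the root — C minor seventh flat nine.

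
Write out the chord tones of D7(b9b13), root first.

D, F♯, A, C, E♭, B♭

D7(b9b13) is a dominant seventh flat nine flat thirteen built on D.
D — root
F♯ — major 3rd
A — perfect 5th
C — minor 7th
E♭ — minor 9th
B♭ — minor 13th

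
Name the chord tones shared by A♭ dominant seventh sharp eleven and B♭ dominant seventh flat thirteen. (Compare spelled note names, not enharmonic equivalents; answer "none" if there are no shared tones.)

Ab, Gb, D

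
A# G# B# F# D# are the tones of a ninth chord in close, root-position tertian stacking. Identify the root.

Stacking in thirds gives G# – B# – D# – F# – A#, so G# is the root — G# dominant ninth.

G#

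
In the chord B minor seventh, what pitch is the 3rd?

Root of B minor seventh = B. The 3rd is a minor 3rd: B up a minor 3rd → D.

D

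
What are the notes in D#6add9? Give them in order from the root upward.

Root D#, quality six-nine:
root → D#
3rd (major 3rd) → F##
5th (perfect 5th) → A#
6th (major 6th) → B#
9th (major 9th) → E#

D#, F##, A#, B#, E#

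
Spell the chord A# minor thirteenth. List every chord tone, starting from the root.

A# minor thirteenth: minor thirteenth on A-sharp.
root → A-sharp
3rd (minor 3rd) → C-sharp
5th (perfect 5th) → E-sharp
7th (minor 7th) → G-sharp
9th (major 9th) → B-sharp
11th (perfect 11th) → D-sharp
13th (major 13th) → F-double-sharp

A-sharp C-sharp E-sharp G-sharp B-sharp D-sharp F-double-sharp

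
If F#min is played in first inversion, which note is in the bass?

F#min = F#–A–C#. First inversion → third in the bass = A.

A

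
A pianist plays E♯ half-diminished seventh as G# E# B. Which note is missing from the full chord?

E♯ half-diminished seventh = E#, G#, B, D#. The voicing lacks the 7th (minor 7th), D#.

D#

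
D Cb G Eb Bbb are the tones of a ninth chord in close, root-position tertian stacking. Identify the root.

Cb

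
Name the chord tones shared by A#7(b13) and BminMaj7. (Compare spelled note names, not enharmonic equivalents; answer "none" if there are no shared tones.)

A# – F#

A#7(b13): A# C## E# G# F#
BminMaj7: B D F# A#
Common to both → A#, F#.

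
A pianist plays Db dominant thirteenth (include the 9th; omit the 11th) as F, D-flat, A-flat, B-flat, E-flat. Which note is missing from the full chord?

C-flat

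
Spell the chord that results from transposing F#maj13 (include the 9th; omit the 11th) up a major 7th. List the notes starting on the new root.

A major 7th up from F♯ is E♯, so the new chord is E♯ major thirteenth.
- root: E♯
- major 3rd: G𝄪
- perfect 5th: B♯
- major 7th: D𝄪
- major 9th: F𝄪
- major 13th: C𝄪

E♯, G𝄪, B♯, D𝄪, F𝄪, C𝄪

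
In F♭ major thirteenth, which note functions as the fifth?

F♭ major thirteenth is built on Fb; its 5th is a perfect 5th above the root.
A fifth above F uses the letter C, and the perfect 5th above Fb is Cb.

Cb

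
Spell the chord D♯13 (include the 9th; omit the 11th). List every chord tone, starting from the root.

D♯, F𝄪, A♯, C♯, E♯, B♯

D♯13 is a dominant thirteenth built on D♯.
Root: D♯
Major 3rd (3rd): F𝄪
Perfect 5th (5th): A♯
Minor 7th (7th): C♯
Major 9th (9th): E♯
Major 13th (13th): B♯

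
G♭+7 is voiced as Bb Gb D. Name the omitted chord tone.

Fb

The full G♭+7 chord is Gb, Bb, D, Fb.
Comparing with the voicing, the minor 7th (7th) — Fb — is absent.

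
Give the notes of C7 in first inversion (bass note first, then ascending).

In root position, C7 is C–E–G–B♭.
First inversion puts the third (E) in the bass.

E – G – B♭ – C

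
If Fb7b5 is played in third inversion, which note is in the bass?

Ebb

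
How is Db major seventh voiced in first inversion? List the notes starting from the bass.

In root position, Db major seventh is Db–F–Ab–C.
First inversion puts the third (F) in the bass.

F – Ab – C – Db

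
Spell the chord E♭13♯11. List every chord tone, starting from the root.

E♭13♯11: dominant thirteenth sharp eleven on E♭.
root → E♭
3rd (major 3rd) → G
5th (perfect 5th) → B♭
7th (minor 7th) → D♭
9th (major 9th) → F
11th (augmented 11th) → A
13th (major 13th) → C

E♭  G  B♭  D♭  F  A  C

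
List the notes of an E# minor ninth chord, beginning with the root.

E# minor ninth: minor ninth on E#.
Root: E#
Minor 3rd (3rd): G#
Perfect 5th (5th): B#
Minor 7th (7th): D#
Major 9th (9th): F##

E#, G#, B#, D#, F##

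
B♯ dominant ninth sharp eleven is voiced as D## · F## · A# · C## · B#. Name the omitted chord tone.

E##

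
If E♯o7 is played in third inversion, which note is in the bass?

D

E♯o7 = E♯–G♯–B–D. Third inversion → seventh in the bass = D.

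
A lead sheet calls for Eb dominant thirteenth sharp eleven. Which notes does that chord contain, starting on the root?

E♭, G, B♭, D♭, F, A, C

Eb dominant thirteenth sharp eleven is a dominant thirteenth sharp eleven built on E♭.
E♭ — root
G — major 3rd
B♭ — perfect 5th
D♭ — minor 7th
F — major 9th
A — augmented 11th
C — major 13th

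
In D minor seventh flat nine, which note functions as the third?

Root of D minor seventh flat nine = D. The 3rd is a minor 3rd: D up a minor 3rd → F.

F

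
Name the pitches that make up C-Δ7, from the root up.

Root C, quality minor-major seventh:
- root: C
- minor 3rd: Eb
- perfect 5th: G
- major 7th: B

C, Eb, G, B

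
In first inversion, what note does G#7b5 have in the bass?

G#7b5 in root position is G#–B#–D–F#.
First inversion places the third in the bass, which is B#.

B#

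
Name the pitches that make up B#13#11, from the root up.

Root B♯, quality dominant thirteenth sharp eleven:
Root: B♯
Major 3rd (3rd): D𝄪
Perfect 5th (5th): F𝄪
Minor 7th (7th): A♯
Major 9th (9th): C𝄪
Augmented 11th (11th): E𝄪
Major 13th (13th): G𝄪

B♯  D𝄪  F𝄪  A♯  C𝄪  E𝄪  G𝄪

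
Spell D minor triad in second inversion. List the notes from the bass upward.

D minor triad = D–F–A; second inversion → fifth (A) lowest.

A – D – F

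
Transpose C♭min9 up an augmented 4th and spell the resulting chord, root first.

Cb up an augmented 4th → F. New chord: F minor ninth.
F — root
Ab — minor 3rd
C — perfect 5th
Eb — minor 7th
G — major 9th

F  Ab  C  Eb  G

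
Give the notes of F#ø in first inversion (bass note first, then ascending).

A  C  E  F#

In root position, F#ø is F#–A–C–E.
First inversion puts the third (A) in the bass.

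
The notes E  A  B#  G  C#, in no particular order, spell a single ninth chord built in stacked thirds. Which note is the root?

A

Arranged so that each adjacent pair is a third by letter name: A – C# – E – G – B#.
The bottom of that stack, A, is the root (this is A dominant seventh sharp nine).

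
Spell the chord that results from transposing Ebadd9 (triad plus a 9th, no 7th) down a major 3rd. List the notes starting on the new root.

Transposed root: Eb → Cb (major 3rd down). So we spell Cb added-ninth:
- root: Cb
- major 3rd: Eb
- perfect 5th: Gb
- major 9th: Db

Cb – Eb – Gb – Db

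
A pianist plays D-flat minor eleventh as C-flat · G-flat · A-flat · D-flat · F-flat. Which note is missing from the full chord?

D-flat minor eleventh = D-flat, F-flat, A-flat, C-flat, E-flat, G-flat. The voicing lacks the 9th (major 9th), E-flat.

E-flat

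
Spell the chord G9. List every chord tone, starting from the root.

G9: dominant ninth on G.
root → G
3rd (major 3rd) → B
5th (perfect 5th) → D
7th (minor 7th) → F
9th (major 9th) → A

G  B  D  F  A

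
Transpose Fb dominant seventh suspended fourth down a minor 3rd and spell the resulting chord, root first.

Fb down a minor 3rd → Db. New chord: Db dominant seventh suspended fourth.
- root: Db
- perfect 4th: Gb
- perfect 5th: Ab
- minor 7th: Cb

Db Gb Ab Cb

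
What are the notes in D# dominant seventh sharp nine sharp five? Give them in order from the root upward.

D-sharp, F-double-sharp, A-double-sharp, C-sharp, E-double-sharp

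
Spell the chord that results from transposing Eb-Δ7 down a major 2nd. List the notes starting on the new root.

Db Fb Ab C

Eb down a major 2nd → Db. New chord: Db minor-major seventh.
root → Db
3rd (minor 3rd) → Fb
5th (perfect 5th) → Ab
7th (major 7th) → C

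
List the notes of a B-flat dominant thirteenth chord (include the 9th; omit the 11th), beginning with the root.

B-flat dominant thirteenth is a dominant thirteenth built on B♭.
root → B♭
3rd (major 3rd) → D
5th (perfect 5th) → F
7th (minor 7th) → A♭
9th (major 9th) → C
13th (major 13th) → G

B♭ – D – F – A♭ – C – G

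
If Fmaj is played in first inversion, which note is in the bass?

A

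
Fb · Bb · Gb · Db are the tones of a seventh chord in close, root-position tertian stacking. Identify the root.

Gb

Stacking in thirds gives Gb – Bb – Db – Fb, so Gb is the root — Gb dominant seventh.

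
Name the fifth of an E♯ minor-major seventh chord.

B#

E♯ minor-major seventh is built on E#; its 5th is a perfect 5th above the root.
A fifth above E uses the letter B, and the perfect 5th above E# is B#.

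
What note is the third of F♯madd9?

A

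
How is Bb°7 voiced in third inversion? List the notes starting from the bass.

In root position, Bb°7 is Bb–Db–Fb–Abb.
Third inversion puts the seventh (Abb) in the bass.

Abb – Bb – Db – Fb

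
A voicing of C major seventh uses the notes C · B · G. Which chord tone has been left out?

C major seventh = C, E, G, B. The voicing lacks the 3rd (major 3rd), E.

E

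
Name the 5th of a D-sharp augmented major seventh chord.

A-double-sharp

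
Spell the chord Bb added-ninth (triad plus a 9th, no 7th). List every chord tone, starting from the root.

B♭, D, F, C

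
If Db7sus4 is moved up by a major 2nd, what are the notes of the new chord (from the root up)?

E♭ A♭ B♭ D♭

D♭ up a major 2nd → E♭. New chord: E♭ dominant seventh suspended fourth.
root → E♭
4th (perfect 4th) → A♭
5th (perfect 5th) → B♭
7th (minor 7th) → D♭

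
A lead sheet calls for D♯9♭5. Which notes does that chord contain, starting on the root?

D# F## A C# E#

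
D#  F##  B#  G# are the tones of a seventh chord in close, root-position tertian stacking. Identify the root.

G#

Arranged so that each adjacent pair is a third by letter name: G# – B# – D# – F##.
The bottom of that stack, G#, is the root (this is G# major seventh).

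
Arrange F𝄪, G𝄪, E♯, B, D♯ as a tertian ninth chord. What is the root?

E♯

Arranged so that each adjacent pair is a third by letter name: E♯ – G𝄪 – B – D♯ – F𝄪.
The bottom of that stack, E♯, is the root (this is E♯ dominant ninth flat five).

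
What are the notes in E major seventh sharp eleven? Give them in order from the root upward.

E, G#, B, D#, A#

E major seventh sharp eleven: major seventh sharp eleven on E.
Root: E
Major 3rd (3rd): G#
Perfect 5th (5th): B
Major 7th (7th): D#
Augmented 11th (11th): A#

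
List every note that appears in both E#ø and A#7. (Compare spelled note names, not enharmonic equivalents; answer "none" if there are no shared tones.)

E# – G#

E#ø = E#, G#, B, D#.
A#7 = A#, C##, E#, G#.
Shared: E#, G#.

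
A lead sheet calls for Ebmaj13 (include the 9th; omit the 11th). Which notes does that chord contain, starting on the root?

Ebmaj13 is a major thirteenth built on Eb.
Root: Eb
Major 3rd (3rd): G
Perfect 5th (5th): Bb
Major 7th (7th): D
Major 9th (9th): F
Major 13th (13th): C

Eb G Bb D F C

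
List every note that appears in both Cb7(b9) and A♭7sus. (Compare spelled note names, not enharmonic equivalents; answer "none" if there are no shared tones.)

Cb7(b9) = C♭, E♭, G♭, B𝄫, D𝄫.
A♭7sus = A♭, D♭, E♭, G♭.
Shared: E♭, G♭.

E♭  G♭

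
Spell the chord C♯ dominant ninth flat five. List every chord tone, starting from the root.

C♯ dominant ninth flat five: dominant ninth flat five on C#.
Root: C#
Major 3rd (3rd): E#
Diminished 5th (5th): G
Minor 7th (7th): B
Major 9th (9th): D#

C#  E#  G  B  D#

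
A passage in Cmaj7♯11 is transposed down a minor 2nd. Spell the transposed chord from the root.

B, D♯, F♯, A♯, E♯

C down a minor 2nd → B. New chord: B major seventh sharp eleven.
B — root
D♯ — major 3rd
F♯ — perfect 5th
A♯ — major 7th
E♯ — augmented 11th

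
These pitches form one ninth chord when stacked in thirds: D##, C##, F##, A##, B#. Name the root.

B#

Arranged so that each adjacent pair is a third by letter name: B# – D## – F## – A## – C##.
The bottom of that stack, B#, is the root (this is B# major ninth).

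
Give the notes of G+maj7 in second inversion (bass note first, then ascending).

D#  F#  G  B

In root position, G+maj7 is G–B–D#–F#.
Second inversion puts the fifth (D#) in the bass.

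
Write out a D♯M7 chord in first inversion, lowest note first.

F## A# C## D#

D♯M7 = D#–F##–A#–C##; first inversion → third (F##) lowest.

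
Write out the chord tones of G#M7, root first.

G# – B# – D# – F##

G#M7: major seventh on G#.
root → G#
3rd (major 3rd) → B#
5th (perfect 5th) → D#
7th (major 7th) → F##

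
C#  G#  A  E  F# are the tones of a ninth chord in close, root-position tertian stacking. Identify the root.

F#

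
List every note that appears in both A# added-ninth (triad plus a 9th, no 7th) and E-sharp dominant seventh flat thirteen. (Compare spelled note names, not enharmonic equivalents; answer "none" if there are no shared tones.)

E-sharp, B-sharp

A# added-ninth = A-sharp, C-double-sharp, E-sharp, B-sharp.
E-sharp dominant seventh flat thirteen = E-sharp, G-double-sharp, B-sharp, D-sharp, C-sharp.
Shared: E-sharp, B-sharp.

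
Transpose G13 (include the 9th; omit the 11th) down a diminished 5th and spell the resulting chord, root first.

C#, E#, G#, B, D#, A#

G down a diminished 5th → C#. New chord: C# dominant thirteenth.
Root: C#
Major 3rd (3rd): E#
Perfect 5th (5th): G#
Minor 7th (7th): B
Major 9th (9th): D#
Major 13th (13th): A#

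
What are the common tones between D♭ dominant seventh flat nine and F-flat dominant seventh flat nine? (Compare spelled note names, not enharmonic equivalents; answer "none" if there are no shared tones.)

A-flat – C-flat – E-double-flat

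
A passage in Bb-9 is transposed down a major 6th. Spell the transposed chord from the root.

Db – Fb – Ab – Cb – Eb

Bb down a major 6th → Db. New chord: Db minor ninth.
Db — root
Fb — minor 3rd
Ab — perfect 5th
Cb — minor 7th
Eb — major 9th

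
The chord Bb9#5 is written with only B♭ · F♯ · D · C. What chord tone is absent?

A♭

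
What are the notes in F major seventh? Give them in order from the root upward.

F A C E

F major seventh: major seventh on F.
- root: F
- major 3rd: A
- perfect 5th: C
- major 7th: E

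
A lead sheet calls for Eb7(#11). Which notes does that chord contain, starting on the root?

Eb G Bb Db A

Root Eb, quality dominant seventh sharp eleven:
root → Eb
3rd (major 3rd) → G
5th (perfect 5th) → Bb
7th (minor 7th) → Db
11th (augmented 11th) → A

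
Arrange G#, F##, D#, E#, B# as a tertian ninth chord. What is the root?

Stacking in thirds gives E# – G# – B# – D# – F##, so E# is the root — E# minor ninth.

E#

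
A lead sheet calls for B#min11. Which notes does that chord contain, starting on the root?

B# D# F## A# C## E#

B#min11: minor eleventh on B#.
Root: B#
Minor 3rd (3rd): D#
Perfect 5th (5th): F##
Minor 7th (7th): A#
Major 9th (9th): C##
Perfect 11th (11th): E#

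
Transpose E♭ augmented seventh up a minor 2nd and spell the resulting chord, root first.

A minor 2nd up from Eb is Fb, so the new chord is Fb augmented seventh.
- root: Fb
- major 3rd: Ab
- augmented 5th: C
- minor 7th: Ebb

Fb, Ab, C, Ebb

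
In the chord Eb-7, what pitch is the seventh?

D♭

Root of Eb-7 = E♭. The 7th is a minor 7th: E♭ up a minor 7th → D♭.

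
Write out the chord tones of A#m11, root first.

Root A♯, quality minor eleventh:
A♯ — root
C♯ — minor 3rd
E♯ — perfect 5th
G♯ — minor 7th
B♯ — major 9th
D♯ — perfect 11th

A♯ C♯ E♯ G♯ B♯ D♯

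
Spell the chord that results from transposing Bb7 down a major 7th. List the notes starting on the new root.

B♭ down a major 7th → C♭. New chord: C♭ dominant seventh.
C♭ — root
E♭ — major 3rd
G♭ — perfect 5th
B𝄫 — minor 7th

C♭ E♭ G♭ B𝄫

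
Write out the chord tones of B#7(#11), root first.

B♯, D𝄪, F𝄪, A♯, E𝄪

Root B♯, quality dominant seventh sharp eleven:
- root: B♯
- major 3rd: D𝄪
- perfect 5th: F𝄪
- minor 7th: A♯
- augmented 11th: E𝄪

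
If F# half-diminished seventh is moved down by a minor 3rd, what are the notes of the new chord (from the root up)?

F-sharp down a minor 3rd → D-sharp. New chord: D-sharp half-diminished seventh.
root → D-sharp
3rd (minor 3rd) → F-sharp
5th (diminished 5th) → A
7th (minor 7th) → C-sharp

D-sharp, F-sharp, A, C-sharp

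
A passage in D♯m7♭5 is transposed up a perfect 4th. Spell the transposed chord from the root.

G#, B, D, F#

A perfect 4th up from D# is G#, so the new chord is G# half-diminished seventh.
root → G#
3rd (minor 3rd) → B
5th (diminished 5th) → D
7th (minor 7th) → F#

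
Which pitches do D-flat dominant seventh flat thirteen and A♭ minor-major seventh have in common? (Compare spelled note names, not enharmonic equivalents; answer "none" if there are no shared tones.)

D-flat dominant seventh flat thirteen: D-flat F A-flat C-flat B-double-flat
A♭ minor-major seventh: A-flat C-flat E-flat G
Common to both → A-flat, C-flat.

A-flat, C-flat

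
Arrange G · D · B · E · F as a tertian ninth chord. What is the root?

E

Arranged so that each adjacent pair is a third by letter name: E – G – B – D – F.
The bottom of that stack, E, is the root (this is E minor seventh flat nine).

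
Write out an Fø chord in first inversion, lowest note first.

Ab – Cb – Eb – F

Fø = F–Ab–Cb–Eb; first inversion → third (Ab) lowest.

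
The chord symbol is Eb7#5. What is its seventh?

Root of Eb7#5 = Eb. The 7th is a minor 7th: Eb up a minor 7th → Db.

Db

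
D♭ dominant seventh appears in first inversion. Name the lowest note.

F

D♭ dominant seventh in root position is D♭–F–A♭–C♭.
First inversion places the third in the bass, which is F.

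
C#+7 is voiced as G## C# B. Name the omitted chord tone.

The full C#+7 chord is C#, E#, G##, B.
Comparing with the voicing, the major 3rd (3rd) — E# — is absent.

E#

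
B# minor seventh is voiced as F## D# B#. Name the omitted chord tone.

A#

B# minor seventh = B#, D#, F##, A#. The voicing lacks the 7th (minor 7th), A#.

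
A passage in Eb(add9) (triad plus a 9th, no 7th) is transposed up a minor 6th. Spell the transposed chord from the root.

A minor 6th up from E♭ is C♭, so the new chord is C♭ added-ninth.
root → C♭
3rd (major 3rd) → E♭
5th (perfect 5th) → G♭
9th (major 9th) → D♭

C♭ – E♭ – G♭ – D♭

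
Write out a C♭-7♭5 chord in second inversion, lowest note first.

C♭-7♭5 = Cb–Ebb–Gbb–Bbb; second inversion → fifth (Gbb) lowest.

Gbb – Bbb – Cb – Ebb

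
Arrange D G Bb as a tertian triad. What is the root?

G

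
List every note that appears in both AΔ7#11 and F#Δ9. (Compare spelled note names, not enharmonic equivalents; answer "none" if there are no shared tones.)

C♯, G♯

AΔ7#11: A C♯ E G♯ D♯
F#Δ9: F♯ A♯ C♯ E♯ G♯
Common to both → C♯, G♯.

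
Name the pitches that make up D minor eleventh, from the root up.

D minor eleventh is a minor eleventh built on D.
root → D
3rd (minor 3rd) → F
5th (perfect 5th) → A
7th (minor 7th) → C
9th (major 9th) → E
11th (perfect 11th) → G

D, F, A, C, E, G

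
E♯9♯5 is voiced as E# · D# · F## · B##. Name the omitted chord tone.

G##

E♯9♯5 = E#, G##, B##, D#, F##. The voicing lacks the 3rd (major 3rd), G##.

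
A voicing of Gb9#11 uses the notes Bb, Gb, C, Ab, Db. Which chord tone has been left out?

Fb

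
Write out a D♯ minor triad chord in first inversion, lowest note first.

F#, A#, D#

In root position, D♯ minor triad is D#–F#–A#.
First inversion puts the third (F#) in the bass.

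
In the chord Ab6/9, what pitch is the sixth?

F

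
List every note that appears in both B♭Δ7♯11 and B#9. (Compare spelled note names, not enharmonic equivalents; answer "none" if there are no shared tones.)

none

B♭Δ7♯11 = Bb, D, F, A, E.
B#9 = B#, D##, F##, A#, C##.
Shared: none.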